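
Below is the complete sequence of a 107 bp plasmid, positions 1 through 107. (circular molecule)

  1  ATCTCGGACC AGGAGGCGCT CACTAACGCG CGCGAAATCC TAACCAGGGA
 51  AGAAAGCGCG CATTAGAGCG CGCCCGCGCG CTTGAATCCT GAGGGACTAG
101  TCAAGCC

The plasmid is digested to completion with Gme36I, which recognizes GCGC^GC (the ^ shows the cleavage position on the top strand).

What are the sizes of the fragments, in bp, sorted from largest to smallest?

59, 28, 12, 8 bp

Gme36I sites (GCGCGC) start at positions 28, 56, 68, 76.
Gme36I cuts after base 4 of each site, so after positions 31, 59, 71, 79.
Circular molecule, 4 cuts → 4 fragments:
  32–59 → 28 bp
  60–71 → 12 bp
  72–79 → 8 bp
  80–107 then 1–31 → 28 + 31 = 59 bp
Sorted largest to smallest: 59, 28, 12, 8 bp.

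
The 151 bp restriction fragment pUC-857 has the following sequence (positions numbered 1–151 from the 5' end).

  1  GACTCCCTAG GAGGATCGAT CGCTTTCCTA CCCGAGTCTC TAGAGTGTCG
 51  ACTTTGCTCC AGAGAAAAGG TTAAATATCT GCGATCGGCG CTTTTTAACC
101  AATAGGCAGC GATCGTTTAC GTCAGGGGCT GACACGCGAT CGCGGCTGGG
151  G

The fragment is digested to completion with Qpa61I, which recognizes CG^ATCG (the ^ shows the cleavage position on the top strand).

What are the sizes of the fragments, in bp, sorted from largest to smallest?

65, 28, 27, 18, 13 bp

Qpa61I sites (CGATCG) start at positions 17, 82, 110, 137.
Qpa61I cuts after base 2 of each site, so after positions 18, 83, 111, 138.
Linear molecule, 4 cuts → 5 fragments:
  1–18 → 18 bp
  19–83 → 65 bp
  84–111 → 28 bp
  112–138 → 27 bp
  139–151 → 13 bp
Sorted largest to smallest: 65, 28, 27, 18, 13 bp.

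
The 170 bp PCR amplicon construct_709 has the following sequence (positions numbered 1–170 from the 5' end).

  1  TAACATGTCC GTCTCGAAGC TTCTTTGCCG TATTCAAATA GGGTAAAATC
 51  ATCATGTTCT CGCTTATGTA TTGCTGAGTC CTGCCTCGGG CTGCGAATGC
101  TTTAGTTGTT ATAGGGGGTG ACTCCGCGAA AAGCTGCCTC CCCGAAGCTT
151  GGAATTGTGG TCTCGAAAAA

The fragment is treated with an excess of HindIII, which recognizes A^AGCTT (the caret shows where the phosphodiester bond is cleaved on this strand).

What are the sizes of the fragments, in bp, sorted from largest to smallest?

128, 25, 17 bp

HindIII sites (AAGCTT) start at positions 17, 145.
HindIII cuts after the first base of each site, so after positions 17, 145.
Linear molecule, 2 cuts → 3 fragments:
  1–17 → 17 bp
  18–145 → 128 bp
  146–170 → 25 bp
Sorted largest to smallest: 128, 25, 17 bp.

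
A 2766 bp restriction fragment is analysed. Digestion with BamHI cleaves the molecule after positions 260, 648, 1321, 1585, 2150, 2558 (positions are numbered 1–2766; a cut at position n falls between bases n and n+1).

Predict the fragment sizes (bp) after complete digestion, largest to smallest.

Linear molecule, 6 cuts → 7 fragments:
  260 − 0 = 260 bp
  648 − 260 = 388 bp
  1321 − 648 = 673 bp
  1585 − 1321 = 264 bp
  2150 − 1585 = 565 bp
  2558 − 2150 = 408 bp
  2766 − 2558 = 208 bp
Sorted largest to smallest: 673, 565, 408, 388, 264, 260, 208 bp.

673, 565, 408, 388, 264, 260, 208 bp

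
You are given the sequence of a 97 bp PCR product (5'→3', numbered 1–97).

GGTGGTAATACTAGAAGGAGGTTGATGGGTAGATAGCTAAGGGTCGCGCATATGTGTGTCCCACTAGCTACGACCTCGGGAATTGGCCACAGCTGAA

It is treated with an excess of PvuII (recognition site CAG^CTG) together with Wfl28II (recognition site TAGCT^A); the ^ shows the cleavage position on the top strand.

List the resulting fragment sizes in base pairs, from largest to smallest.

38, 31, 23, 5 bp

The PvuII site (CAGCTG) starts at position 90.
PvuII cuts after base 3 of each site, so after position 92.
Wfl28II sites (TAGCTA) start at positions 34, 65.
Wfl28II cuts after base 5 of each site (before the last base), so after positions 38, 69.
Combined cut positions: 38, 69, 92.
Linear molecule, 3 cuts → 4 fragments:
  1–38 → 38 bp
  39–69 → 31 bp
  70–92 → 23 bp
  93–97 → 5 bp
Sorted largest to smallest: 38, 31, 23, 5 bp.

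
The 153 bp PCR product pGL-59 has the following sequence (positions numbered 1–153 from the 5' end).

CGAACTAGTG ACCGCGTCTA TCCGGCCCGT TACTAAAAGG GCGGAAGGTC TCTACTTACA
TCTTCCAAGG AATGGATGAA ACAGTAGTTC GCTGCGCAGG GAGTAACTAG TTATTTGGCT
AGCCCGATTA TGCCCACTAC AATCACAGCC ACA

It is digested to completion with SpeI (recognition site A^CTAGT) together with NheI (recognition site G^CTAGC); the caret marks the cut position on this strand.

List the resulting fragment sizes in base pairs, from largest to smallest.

102, 35, 12, 4 bp

SpeI sites (ACTAGT) start at positions 4, 106.
SpeI cuts after the first base of each site, so after positions 4, 106.
The NheI site (GCTAGC) starts at position 118.
NheI cuts after the first base of each site, so after position 118.
Combined cut positions: 4, 106, 118.
Linear molecule, 3 cuts → 4 fragments:
  1–4 → 4 bp
  5–106 → 102 bp
  107–118 → 12 bp
  119–153 → 35 bp
Sorted largest to smallest: 102, 35, 12, 4 bp.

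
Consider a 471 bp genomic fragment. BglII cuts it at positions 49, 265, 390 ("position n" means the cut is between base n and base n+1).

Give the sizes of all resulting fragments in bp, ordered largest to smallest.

216, 125, 81, 49 bp

Linear molecule, 3 cuts → 4 fragments:
  49 − 0 = 49 bp
  265 − 49 = 216 bp
  390 − 265 = 125 bp
  471 − 390 = 81 bp
Sorted largest to smallest: 216, 125, 81, 49 bp.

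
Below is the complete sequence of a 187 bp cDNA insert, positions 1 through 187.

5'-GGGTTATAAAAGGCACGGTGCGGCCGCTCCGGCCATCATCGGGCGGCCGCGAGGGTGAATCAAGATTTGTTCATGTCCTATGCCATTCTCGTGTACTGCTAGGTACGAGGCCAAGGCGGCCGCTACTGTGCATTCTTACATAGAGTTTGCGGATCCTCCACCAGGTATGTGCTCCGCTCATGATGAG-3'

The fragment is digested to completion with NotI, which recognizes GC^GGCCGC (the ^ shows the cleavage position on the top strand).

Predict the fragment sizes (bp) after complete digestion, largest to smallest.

NotI sites (GCGGCCGC) start at positions 20, 43, 116.
NotI cuts after base 2 of each site, so after positions 21, 44, 117.
Linear molecule, 3 cuts → 4 fragments:
  1–21 → 21 bp
  22–44 → 23 bp
  45–117 → 73 bp
  118–187 → 70 bp
Sorted largest to smallest: 73, 70, 23, 21 bp.

73, 70, 23, 21 bp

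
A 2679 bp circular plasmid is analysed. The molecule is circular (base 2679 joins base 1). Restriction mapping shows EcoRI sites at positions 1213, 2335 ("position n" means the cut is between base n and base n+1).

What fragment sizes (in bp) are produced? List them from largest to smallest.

1557, 1122 bp

Circular molecule, 2 cuts → 2 fragments:
  2335 − 1213 = 1122 bp
  wrap: 2679 − 2335 + 1213 = 1557 bp
Sorted largest to smallest: 1557, 1122 bp.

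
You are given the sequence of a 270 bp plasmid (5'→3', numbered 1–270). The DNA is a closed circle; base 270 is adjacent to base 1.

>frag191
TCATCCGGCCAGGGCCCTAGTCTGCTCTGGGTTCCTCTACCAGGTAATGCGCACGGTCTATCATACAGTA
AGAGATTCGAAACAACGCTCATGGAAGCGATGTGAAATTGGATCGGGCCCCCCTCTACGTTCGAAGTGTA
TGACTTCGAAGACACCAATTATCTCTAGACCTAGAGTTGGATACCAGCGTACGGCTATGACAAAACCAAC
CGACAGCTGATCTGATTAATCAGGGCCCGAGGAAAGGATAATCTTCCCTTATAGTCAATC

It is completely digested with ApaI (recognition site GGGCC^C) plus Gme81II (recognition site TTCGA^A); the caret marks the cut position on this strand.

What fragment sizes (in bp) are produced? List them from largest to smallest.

88, 64, 49, 39, 15, 15 bp

ApaI sites (GGGCCC) start at positions 12, 115, 233.
ApaI cuts after base 5 of each site (before the last base), so after positions 16, 119, 237.
Gme81II sites (TTCGAA) start at positions 76, 130, 145.
Gme81II cuts after base 5 of each site (before the last base), so after positions 80, 134, 149.
Combined cut positions: 16, 80, 119, 134, 149, 237.
Circular molecule, 6 cuts → 6 fragments:
  17–80 → 64 bp
  81–119 → 39 bp
  120–134 → 15 bp
  135–149 → 15 bp
  150–237 → 88 bp
  238–270 then 1–16 → 33 + 16 = 49 bp
Sorted largest to smallest: 88, 64, 49, 39, 15, 15 bp.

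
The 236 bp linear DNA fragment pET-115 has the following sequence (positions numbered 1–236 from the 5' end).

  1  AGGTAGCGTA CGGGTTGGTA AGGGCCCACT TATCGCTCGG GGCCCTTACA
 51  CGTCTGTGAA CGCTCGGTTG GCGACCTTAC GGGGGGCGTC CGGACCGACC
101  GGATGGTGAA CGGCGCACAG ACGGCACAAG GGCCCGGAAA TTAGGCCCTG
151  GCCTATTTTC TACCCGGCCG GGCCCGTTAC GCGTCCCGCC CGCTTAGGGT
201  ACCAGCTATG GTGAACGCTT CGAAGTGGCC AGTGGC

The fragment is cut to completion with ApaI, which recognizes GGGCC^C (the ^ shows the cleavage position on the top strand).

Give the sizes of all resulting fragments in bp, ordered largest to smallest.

ApaI sites (GGGCCC) start at positions 22, 40, 130, 170.
ApaI cuts after base 5 of each site (before the last base), so after positions 26, 44, 134, 174.
Linear molecule, 4 cuts → 5 fragments:
  1–26 → 26 bp
  27–44 → 18 bp
  45–134 → 90 bp
  135–174 → 40 bp
  175–236 → 62 bp
Sorted largest to smallest: 90, 62, 40, 26, 18 bp.

90, 62, 40, 26, 18 bp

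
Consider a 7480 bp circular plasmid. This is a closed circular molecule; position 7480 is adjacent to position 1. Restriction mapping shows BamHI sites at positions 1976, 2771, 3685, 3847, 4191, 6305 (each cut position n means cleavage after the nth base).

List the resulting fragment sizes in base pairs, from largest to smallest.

Circular molecule, 6 cuts → 6 fragments:
  2771 − 1976 = 795 bp
  3685 − 2771 = 914 bp
  3847 − 3685 = 162 bp
  4191 − 3847 = 344 bp
  6305 − 4191 = 2114 bp
  wrap: 7480 − 6305 + 1976 = 3151 bp
Sorted largest to smallest: 3151, 2114, 914, 795, 344, 162 bp.

3151, 2114, 914, 795, 344, 162 bp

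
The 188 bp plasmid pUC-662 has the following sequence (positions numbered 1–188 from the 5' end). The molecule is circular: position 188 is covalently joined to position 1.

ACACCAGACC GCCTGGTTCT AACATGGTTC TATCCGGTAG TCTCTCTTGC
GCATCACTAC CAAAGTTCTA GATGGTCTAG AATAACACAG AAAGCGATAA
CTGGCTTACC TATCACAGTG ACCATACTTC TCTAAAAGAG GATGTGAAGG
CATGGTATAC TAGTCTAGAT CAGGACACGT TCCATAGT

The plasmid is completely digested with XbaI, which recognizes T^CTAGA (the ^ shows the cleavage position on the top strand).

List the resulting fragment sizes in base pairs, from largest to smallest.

91, 88, 9 bp

XbaI sites (TCTAGA) start at positions 67, 76, 164.
XbaI cuts after the first base of each site, so after positions 67, 76, 164.
Circular molecule, 3 cuts → 3 fragments:
  68–76 → 9 bp
  77–164 → 88 bp
  165–188 then 1–67 → 24 + 67 = 91 bp
Sorted largest to smallest: 91, 88, 9 bp.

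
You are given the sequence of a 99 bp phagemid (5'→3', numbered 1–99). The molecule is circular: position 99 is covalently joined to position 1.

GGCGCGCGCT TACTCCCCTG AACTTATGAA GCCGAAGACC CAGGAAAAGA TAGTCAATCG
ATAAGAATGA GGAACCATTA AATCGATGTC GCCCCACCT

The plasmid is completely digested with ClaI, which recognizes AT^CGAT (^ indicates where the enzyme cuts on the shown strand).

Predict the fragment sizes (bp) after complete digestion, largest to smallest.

74, 25 bp

ClaI sites (ATCGAT) start at positions 57, 82.
ClaI cuts after base 2 of each site, so after positions 58, 83.
Circular molecule, 2 cuts → 2 fragments:
  59–83 → 25 bp
  84–99 then 1–58 → 16 + 58 = 74 bp
Sorted largest to smallest: 74, 25 bp.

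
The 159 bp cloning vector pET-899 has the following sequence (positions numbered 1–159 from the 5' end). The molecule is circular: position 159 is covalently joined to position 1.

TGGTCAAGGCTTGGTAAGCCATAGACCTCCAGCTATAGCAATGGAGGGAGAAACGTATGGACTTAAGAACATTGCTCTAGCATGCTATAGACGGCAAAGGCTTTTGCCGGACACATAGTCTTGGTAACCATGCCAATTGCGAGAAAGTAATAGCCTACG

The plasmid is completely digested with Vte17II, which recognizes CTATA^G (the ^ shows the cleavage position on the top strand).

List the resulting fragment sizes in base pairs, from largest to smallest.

Vte17II sites (CTATAG) start at positions 33, 85.
Vte17II cuts after base 5 of each site (before the last base), so after positions 37, 89.
Circular molecule, 2 cuts → 2 fragments:
  38–89 → 52 bp
  90–159 then 1–37 → 70 + 37 = 107 bp
Sorted largest to smallest: 107, 52 bp.

107, 52 bp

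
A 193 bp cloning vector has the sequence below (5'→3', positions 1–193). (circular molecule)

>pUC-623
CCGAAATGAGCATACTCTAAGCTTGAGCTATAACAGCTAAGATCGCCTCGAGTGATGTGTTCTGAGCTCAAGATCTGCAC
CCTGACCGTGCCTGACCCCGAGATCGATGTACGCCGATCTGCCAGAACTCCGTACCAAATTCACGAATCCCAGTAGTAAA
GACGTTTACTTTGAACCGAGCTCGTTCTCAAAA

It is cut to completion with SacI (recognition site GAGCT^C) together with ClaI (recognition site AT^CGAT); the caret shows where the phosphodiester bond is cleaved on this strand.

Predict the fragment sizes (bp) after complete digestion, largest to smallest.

SacI sites (GAGCTC) start at positions 64, 178.
SacI cuts after base 5 of each site (before the last base), so after positions 68, 182.
The ClaI site (ATCGAT) starts at position 103.
ClaI cuts after base 2 of each site, so after position 104.
Combined cut positions: 68, 104, 182.
Circular molecule, 3 cuts → 3 fragments:
  69–104 → 36 bp
  105–182 → 78 bp
  183–193 then 1–68 → 11 + 68 = 79 bp
Sorted largest to smallest: 79, 78, 36 bp.

79, 78, 36 bp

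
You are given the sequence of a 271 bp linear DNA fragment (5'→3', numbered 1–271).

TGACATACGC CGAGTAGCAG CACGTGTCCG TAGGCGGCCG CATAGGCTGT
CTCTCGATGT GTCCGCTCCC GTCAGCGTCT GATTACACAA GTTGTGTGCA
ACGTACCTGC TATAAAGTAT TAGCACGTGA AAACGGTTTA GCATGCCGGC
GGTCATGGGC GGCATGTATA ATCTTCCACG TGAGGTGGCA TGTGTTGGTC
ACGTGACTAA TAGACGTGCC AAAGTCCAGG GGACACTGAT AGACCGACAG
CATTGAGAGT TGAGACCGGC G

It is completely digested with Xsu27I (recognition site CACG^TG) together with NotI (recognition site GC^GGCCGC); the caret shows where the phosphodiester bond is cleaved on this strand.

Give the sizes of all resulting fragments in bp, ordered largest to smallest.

92, 68, 53, 24, 23, 11 bp

Xsu27I sites (CACGTG) start at positions 21, 124, 177, 200.
Xsu27I cuts after base 4 of each site, so after positions 24, 127, 180, 203.
The NotI site (GCGGCCGC) starts at position 34.
NotI cuts after base 2 of each site, so after position 35.
Combined cut positions: 24, 35, 127, 180, 203.
Linear molecule, 5 cuts → 6 fragments:
  1–24 → 24 bp
  25–35 → 11 bp
  36–127 → 92 bp
  128–180 → 53 bp
  181–203 → 23 bp
  204–271 → 68 bp
Sorted largest to smallest: 92, 68, 53, 24, 23, 11 bp.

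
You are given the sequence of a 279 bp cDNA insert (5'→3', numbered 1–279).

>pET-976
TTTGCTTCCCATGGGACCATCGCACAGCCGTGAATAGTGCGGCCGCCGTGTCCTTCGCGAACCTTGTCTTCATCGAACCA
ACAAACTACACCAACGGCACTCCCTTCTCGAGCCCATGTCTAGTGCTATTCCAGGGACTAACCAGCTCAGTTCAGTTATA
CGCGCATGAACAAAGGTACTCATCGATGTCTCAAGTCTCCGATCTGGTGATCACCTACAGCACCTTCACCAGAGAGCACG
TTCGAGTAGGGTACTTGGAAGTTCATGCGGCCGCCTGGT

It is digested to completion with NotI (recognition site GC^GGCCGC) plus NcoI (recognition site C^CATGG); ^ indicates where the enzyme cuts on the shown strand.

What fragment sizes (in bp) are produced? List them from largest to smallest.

NotI sites (GCGGCCGC) start at positions 39, 267.
NotI cuts after base 2 of each site, so after positions 40, 268.
The NcoI site (CCATGG) starts at position 9.
NcoI cuts after the first base of each site, so after position 9.
Combined cut positions: 9, 40, 268.
Linear molecule, 3 cuts → 4 fragments:
  1–9 → 9 bp
  10–40 → 31 bp
  41–268 → 228 bp
  269–279 → 11 bp
Sorted largest to smallest: 228, 31, 11, 9 bp.

228, 31, 11, 9 bp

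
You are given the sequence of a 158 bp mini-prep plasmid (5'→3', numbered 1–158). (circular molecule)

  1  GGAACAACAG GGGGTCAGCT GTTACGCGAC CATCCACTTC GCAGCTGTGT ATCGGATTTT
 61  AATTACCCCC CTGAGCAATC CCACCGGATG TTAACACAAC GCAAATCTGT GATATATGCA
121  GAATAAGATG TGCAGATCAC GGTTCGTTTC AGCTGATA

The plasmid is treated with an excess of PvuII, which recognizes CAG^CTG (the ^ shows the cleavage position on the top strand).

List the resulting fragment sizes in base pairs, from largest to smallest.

PvuII sites (CAGCTG) start at positions 16, 42, 150.
PvuII cuts after base 3 of each site, so after positions 18, 44, 152.
Circular molecule, 3 cuts → 3 fragments:
  19–44 → 26 bp
  45–152 → 108 bp
  153–158 then 1–18 → 6 + 18 = 24 bp
Sorted largest to smallest: 108, 26, 24 bp.

108, 26, 24 bp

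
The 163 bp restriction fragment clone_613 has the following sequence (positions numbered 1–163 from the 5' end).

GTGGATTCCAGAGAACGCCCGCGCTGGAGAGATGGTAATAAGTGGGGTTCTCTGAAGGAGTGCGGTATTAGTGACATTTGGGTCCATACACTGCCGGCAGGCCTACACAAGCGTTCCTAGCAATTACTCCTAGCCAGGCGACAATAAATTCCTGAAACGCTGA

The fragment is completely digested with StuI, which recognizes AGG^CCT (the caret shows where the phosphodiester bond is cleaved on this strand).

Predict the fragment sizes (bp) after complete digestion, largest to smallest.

The StuI site (AGGCCT) starts at position 99.
StuI cuts after base 3 of each site, so after position 101.
Linear molecule, 1 cut → 2 fragments:
  1–101 → 101 bp
  102–163 → 62 bp
Sorted largest to smallest: 101, 62 bp.

101, 62 bp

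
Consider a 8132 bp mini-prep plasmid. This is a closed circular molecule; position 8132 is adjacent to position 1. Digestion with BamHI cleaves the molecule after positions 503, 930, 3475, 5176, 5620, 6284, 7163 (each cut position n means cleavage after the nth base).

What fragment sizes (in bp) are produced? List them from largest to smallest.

Circular molecule, 7 cuts → 7 fragments:
  930 − 503 = 427 bp
  3475 − 930 = 2545 bp
  5176 − 3475 = 1701 bp
  5620 − 5176 = 444 bp
  6284 − 5620 = 664 bp
  7163 − 6284 = 879 bp
  wrap: 8132 − 7163 + 503 = 1472 bp
Sorted largest to smallest: 2545, 1701, 1472, 879, 664, 444, 427 bp.

2545, 1701, 1472, 879, 664, 444, 427 bp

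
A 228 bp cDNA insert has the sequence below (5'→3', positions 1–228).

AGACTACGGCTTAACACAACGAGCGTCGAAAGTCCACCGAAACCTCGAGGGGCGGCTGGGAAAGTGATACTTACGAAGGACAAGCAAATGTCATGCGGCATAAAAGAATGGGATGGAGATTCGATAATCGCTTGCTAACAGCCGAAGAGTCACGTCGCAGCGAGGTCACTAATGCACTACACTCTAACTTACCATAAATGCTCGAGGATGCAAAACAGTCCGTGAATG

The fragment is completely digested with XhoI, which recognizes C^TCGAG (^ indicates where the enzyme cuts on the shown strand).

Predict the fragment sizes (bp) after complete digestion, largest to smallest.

XhoI sites (CTCGAG) start at positions 44, 201.
XhoI cuts after the first base of each site, so after positions 44, 201.
Linear molecule, 2 cuts → 3 fragments:
  1–44 → 44 bp
  45–201 → 157 bp
  202–228 → 27 bp
Sorted largest to smallest: 157, 44, 27 bp.

157, 44, 27 bp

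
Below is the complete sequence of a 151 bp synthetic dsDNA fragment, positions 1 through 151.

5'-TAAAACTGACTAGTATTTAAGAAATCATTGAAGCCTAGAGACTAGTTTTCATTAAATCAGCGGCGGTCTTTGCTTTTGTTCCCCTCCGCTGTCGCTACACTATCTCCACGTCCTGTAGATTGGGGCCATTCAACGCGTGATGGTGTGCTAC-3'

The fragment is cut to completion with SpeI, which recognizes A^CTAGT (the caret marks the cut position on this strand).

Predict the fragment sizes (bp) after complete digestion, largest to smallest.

SpeI sites (ACTAGT) start at positions 9, 41.
SpeI cuts after the first base of each site, so after positions 9, 41.
Linear molecule, 2 cuts → 3 fragments:
  1–9 → 9 bp
  10–41 → 32 bp
  42–151 → 110 bp
Sorted largest to smallest: 110, 32, 9 bp.

110, 32, 9 bp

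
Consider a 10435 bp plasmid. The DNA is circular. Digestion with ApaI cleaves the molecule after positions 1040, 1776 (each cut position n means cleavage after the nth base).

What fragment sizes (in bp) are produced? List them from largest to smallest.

Circular molecule, 2 cuts → 2 fragments:
  1776 − 1040 = 736 bp
  wrap: 10435 − 1776 + 1040 = 9699 bp
Sorted largest to smallest: 9699, 736 bp.

9699, 736 bp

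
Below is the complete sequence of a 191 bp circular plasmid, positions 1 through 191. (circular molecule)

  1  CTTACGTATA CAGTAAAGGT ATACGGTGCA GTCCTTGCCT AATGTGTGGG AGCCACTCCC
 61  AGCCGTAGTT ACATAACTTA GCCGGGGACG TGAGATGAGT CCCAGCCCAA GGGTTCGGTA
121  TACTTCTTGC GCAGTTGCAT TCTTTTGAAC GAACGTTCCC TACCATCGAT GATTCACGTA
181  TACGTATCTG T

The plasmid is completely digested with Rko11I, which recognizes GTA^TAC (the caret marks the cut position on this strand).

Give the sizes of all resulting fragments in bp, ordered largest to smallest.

Rko11I sites (GTATAC) start at positions 6, 19, 118, 178.
Rko11I cuts after base 3 of each site, so after positions 8, 21, 120, 180.
Circular molecule, 4 cuts → 4 fragments:
  9–21 → 13 bp
  22–120 → 99 bp
  121–180 → 60 bp
  181–191 then 1–8 → 11 + 8 = 19 bp
Sorted largest to smallest: 99, 60, 19, 13 bp.

99, 60, 19, 13 bp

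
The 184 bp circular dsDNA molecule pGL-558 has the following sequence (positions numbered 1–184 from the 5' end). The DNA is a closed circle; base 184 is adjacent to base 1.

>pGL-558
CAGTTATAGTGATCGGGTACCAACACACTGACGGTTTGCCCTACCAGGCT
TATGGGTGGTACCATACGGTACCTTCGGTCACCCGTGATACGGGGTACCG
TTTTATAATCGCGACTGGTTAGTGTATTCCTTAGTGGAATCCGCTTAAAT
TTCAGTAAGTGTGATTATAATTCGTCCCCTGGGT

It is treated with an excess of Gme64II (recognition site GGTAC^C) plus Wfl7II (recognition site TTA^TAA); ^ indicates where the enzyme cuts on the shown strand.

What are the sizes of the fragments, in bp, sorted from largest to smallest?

62, 42, 37, 26, 10, 7 bp

Gme64II sites (GGTACC) start at positions 16, 58, 68, 94.
Gme64II cuts after base 5 of each site (before the last base), so after positions 20, 62, 72, 98.
Wfl7II sites (TTATAA) start at positions 103, 165.
Wfl7II cuts after base 3 of each site, so after positions 105, 167.
Combined cut positions: 20, 62, 72, 98, 105, 167.
Circular molecule, 6 cuts → 6 fragments:
  21–62 → 42 bp
  63–72 → 10 bp
  73–98 → 26 bp
  99–105 → 7 bp
  106–167 → 62 bp
  168–184 then 1–20 → 17 + 20 = 37 bp
Sorted largest to smallest: 62, 42, 37, 26, 10, 7 bp.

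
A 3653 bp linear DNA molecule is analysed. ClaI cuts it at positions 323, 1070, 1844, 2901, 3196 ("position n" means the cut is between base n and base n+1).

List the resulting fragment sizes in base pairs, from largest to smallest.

1057, 774, 747, 457, 323, 295 bp

Linear molecule, 5 cuts → 6 fragments:
  323 − 0 = 323 bp
  1070 − 323 = 747 bp
  1844 − 1070 = 774 bp
  2901 − 1844 = 1057 bp
  3196 − 2901 = 295 bp
  3653 − 3196 = 457 bp
Sorted largest to smallest: 1057, 774, 747, 457, 323, 295 bp.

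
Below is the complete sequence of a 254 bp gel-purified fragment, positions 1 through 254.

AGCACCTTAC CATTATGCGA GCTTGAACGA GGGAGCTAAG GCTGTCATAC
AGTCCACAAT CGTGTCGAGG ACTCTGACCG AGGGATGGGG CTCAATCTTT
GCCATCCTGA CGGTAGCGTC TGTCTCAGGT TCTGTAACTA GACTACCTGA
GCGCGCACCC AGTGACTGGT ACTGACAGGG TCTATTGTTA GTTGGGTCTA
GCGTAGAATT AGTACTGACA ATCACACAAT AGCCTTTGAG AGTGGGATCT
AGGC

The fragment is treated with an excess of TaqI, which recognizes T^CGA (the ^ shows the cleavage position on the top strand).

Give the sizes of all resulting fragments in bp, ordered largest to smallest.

The TaqI site (TCGA) starts at position 65.
TaqI cuts after the first base of each site, so after position 65.
Linear molecule, 1 cut → 2 fragments:
  1–65 → 65 bp
  66–254 → 189 bp
Sorted largest to smallest: 189, 65 bp.

189, 65 bp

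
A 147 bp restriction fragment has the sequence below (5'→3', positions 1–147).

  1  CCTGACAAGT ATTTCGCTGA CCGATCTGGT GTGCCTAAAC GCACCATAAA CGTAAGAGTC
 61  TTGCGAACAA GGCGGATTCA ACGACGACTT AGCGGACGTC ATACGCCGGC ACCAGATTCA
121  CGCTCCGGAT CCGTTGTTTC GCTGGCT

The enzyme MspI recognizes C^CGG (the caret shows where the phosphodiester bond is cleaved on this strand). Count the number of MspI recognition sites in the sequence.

CCGG occurs starting at positions 106, 125.
MspI cuts at 2 sites.

2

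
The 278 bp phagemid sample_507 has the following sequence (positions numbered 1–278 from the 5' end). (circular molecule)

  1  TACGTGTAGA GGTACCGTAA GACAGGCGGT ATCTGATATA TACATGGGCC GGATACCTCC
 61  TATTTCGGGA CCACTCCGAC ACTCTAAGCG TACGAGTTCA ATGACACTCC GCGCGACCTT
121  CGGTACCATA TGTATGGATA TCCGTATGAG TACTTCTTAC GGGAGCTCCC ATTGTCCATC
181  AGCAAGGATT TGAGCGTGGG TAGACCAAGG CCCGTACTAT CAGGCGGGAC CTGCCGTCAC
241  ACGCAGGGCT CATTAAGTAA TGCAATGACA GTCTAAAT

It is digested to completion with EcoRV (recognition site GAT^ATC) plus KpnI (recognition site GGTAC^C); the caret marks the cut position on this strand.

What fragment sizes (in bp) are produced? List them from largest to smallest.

154, 111, 13 bp

The EcoRV site (GATATC) starts at position 137.
EcoRV cuts after base 3 of each site, so after position 139.
KpnI sites (GGTACC) start at positions 11, 122.
KpnI cuts after base 5 of each site (before the last base), so after positions 15, 126.
Combined cut positions: 15, 126, 139.
Circular molecule, 3 cuts → 3 fragments:
  16–126 → 111 bp
  127–139 → 13 bp
  140–278 then 1–15 → 139 + 15 = 154 bp
Sorted largest to smallest: 154, 111, 13 bp.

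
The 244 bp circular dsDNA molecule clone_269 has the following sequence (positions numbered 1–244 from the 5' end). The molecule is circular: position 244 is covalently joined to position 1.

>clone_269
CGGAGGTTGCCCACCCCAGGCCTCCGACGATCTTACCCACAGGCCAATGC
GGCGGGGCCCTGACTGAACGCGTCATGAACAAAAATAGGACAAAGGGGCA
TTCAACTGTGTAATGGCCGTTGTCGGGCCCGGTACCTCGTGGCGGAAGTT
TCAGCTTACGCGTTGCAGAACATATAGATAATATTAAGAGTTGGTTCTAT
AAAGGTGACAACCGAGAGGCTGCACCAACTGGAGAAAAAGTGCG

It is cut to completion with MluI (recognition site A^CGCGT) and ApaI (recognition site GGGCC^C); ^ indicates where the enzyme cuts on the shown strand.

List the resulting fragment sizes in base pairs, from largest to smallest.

145, 61, 29, 9 bp

MluI sites (ACGCGT) start at positions 68, 158.
MluI cuts after the first base of each site, so after positions 68, 158.
ApaI sites (GGGCCC) start at positions 55, 125.
ApaI cuts after base 5 of each site (before the last base), so after positions 59, 129.
Combined cut positions: 59, 68, 129, 158.
Circular molecule, 4 cuts → 4 fragments:
  60–68 → 9 bp
  69–129 → 61 bp
  130–158 → 29 bp
  159–244 then 1–59 → 86 + 59 = 145 bp
Sorted largest to smallest: 145, 61, 29, 9 bp.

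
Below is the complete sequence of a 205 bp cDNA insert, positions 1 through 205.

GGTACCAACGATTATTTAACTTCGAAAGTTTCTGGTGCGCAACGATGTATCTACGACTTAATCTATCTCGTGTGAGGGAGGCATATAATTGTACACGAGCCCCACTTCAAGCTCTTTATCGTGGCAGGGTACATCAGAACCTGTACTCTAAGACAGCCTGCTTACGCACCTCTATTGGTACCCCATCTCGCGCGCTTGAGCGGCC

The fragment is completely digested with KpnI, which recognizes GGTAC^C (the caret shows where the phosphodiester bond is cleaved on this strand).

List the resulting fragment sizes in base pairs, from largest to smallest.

KpnI sites (GGTACC) start at positions 1, 177.
KpnI cuts after base 5 of each site (before the last base), so after positions 5, 181.
Linear molecule, 2 cuts → 3 fragments:
  1–5 → 5 bp
  6–181 → 176 bp
  182–205 → 24 bp
Sorted largest to smallest: 176, 24, 5 bp.

176, 24, 5 bp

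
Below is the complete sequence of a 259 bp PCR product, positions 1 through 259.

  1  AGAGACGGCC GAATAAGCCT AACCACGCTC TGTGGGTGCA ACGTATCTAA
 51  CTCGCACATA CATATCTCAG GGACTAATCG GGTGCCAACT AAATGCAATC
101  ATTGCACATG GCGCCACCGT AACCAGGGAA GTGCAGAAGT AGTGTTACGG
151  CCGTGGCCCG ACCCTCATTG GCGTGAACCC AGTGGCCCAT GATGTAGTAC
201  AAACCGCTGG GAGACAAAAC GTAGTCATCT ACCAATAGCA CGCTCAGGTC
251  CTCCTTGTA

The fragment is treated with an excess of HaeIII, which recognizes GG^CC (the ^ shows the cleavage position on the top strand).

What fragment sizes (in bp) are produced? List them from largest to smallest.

HaeIII sites (GGCC) start at positions 7, 149, 155, 184.
HaeIII cuts after base 2 of each site, so after positions 8, 150, 156, 185.
Linear molecule, 4 cuts → 5 fragments:
  1–8 → 8 bp
  9–150 → 142 bp
  151–156 → 6 bp
  157–185 → 29 bp
  186–259 → 74 bp
Sorted largest to smallest: 142, 74, 29, 8, 6 bp.

142, 74, 29, 8, 6 bp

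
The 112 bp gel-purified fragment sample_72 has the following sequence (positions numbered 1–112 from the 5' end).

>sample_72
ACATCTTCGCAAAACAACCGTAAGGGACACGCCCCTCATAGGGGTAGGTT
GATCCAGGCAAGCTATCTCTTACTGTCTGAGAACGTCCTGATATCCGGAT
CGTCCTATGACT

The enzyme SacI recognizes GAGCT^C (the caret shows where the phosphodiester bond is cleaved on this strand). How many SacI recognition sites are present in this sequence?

0

No occurrence of GAGCTC is present in the sequence.
SacI does not cut: 0 sites.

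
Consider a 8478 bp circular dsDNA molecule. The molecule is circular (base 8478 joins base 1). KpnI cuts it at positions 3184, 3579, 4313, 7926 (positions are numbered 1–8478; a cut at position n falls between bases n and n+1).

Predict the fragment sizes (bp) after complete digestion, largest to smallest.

3736, 3613, 734, 395 bp

Circular molecule, 4 cuts → 4 fragments:
  3579 − 3184 = 395 bp
  4313 − 3579 = 734 bp
  7926 − 4313 = 3613 bp
  wrap: 8478 − 7926 + 3184 = 3736 bp
Sorted largest to smallest: 3736, 3613, 734, 395 bp.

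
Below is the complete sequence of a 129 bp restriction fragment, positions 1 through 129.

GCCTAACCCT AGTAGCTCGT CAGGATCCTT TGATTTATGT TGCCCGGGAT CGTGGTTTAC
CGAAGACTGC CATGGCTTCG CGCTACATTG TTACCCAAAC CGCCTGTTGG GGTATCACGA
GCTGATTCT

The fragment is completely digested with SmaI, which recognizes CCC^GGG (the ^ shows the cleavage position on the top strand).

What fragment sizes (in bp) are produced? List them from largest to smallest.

The SmaI site (CCCGGG) starts at position 43.
SmaI cuts after base 3 of each site, so after position 45.
Linear molecule, 1 cut → 2 fragments:
  1–45 → 45 bp
  46–129 → 84 bp
Sorted largest to smallest: 84, 45 bp.

84, 45 bp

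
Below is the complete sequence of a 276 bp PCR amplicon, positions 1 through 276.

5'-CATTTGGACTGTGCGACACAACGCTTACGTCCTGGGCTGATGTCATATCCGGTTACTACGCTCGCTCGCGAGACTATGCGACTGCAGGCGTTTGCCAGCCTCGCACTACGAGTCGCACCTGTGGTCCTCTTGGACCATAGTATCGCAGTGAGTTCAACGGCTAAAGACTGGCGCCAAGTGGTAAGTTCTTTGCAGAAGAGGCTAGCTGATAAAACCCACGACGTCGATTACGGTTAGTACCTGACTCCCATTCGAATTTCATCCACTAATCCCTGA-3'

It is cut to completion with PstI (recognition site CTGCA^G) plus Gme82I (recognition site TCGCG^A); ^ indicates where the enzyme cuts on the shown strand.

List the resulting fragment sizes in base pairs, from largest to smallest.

190, 70, 16 bp

The PstI site (CTGCAG) starts at position 82.
PstI cuts after base 5 of each site (before the last base), so after position 86.
The Gme82I site (TCGCGA) starts at position 66.
Gme82I cuts after base 5 of each site (before the last base), so after position 70.
Combined cut positions: 70, 86.
Linear molecule, 2 cuts → 3 fragments:
  1–70 → 70 bp
  71–86 → 16 bp
  87–276 → 190 bp
Sorted largest to smallest: 190, 70, 16 bp.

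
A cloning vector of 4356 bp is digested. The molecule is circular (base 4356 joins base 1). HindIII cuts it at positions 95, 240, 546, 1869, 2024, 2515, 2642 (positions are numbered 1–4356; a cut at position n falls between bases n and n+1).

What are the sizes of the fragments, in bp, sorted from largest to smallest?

Circular molecule, 7 cuts → 7 fragments:
  240 − 95 = 145 bp
  546 − 240 = 306 bp
  1869 − 546 = 1323 bp
  2024 − 1869 = 155 bp
  2515 − 2024 = 491 bp
  2642 − 2515 = 127 bp
  wrap: 4356 − 2642 + 95 = 1809 bp
Sorted largest to smallest: 1809, 1323, 491, 306, 155, 145, 127 bp.

1809, 1323, 491, 306, 155, 145, 127 bp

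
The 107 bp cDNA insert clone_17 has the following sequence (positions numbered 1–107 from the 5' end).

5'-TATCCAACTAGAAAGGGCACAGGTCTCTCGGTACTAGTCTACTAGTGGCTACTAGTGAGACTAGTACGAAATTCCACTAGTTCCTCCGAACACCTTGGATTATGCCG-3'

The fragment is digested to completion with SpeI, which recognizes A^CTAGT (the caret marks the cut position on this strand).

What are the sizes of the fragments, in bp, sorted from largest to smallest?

SpeI sites (ACTAGT) start at positions 33, 41, 51, 60, 76.
SpeI cuts after the first base of each site, so after positions 33, 41, 51, 60, 76.
Linear molecule, 5 cuts → 6 fragments:
  1–33 → 33 bp
  34–41 → 8 bp
  42–51 → 10 bp
  52–60 → 9 bp
  61–76 → 16 bp
  77–107 → 31 bp
Sorted largest to smallest: 33, 31, 16, 10, 9, 8 bp.

33, 31, 16, 10, 9, 8 bp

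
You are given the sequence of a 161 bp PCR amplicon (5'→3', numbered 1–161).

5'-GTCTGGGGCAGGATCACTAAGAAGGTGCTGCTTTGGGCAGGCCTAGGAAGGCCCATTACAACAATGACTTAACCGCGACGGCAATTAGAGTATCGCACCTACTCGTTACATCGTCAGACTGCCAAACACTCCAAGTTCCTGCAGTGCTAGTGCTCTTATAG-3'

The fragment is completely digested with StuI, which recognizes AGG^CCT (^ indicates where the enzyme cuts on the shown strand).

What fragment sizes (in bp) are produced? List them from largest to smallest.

The StuI site (AGGCCT) starts at position 39.
StuI cuts after base 3 of each site, so after position 41.
Linear molecule, 1 cut → 2 fragments:
  1–41 → 41 bp
  42–161 → 120 bp
Sorted largest to smallest: 120, 41 bp.

120, 41 bp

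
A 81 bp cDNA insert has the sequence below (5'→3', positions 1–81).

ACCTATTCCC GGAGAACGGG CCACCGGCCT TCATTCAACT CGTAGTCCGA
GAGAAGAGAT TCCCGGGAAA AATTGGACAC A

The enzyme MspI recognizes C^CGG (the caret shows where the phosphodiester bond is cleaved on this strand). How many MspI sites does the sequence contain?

CCGG occurs starting at positions 9, 24, 63.
MspI cuts at 3 sites.

3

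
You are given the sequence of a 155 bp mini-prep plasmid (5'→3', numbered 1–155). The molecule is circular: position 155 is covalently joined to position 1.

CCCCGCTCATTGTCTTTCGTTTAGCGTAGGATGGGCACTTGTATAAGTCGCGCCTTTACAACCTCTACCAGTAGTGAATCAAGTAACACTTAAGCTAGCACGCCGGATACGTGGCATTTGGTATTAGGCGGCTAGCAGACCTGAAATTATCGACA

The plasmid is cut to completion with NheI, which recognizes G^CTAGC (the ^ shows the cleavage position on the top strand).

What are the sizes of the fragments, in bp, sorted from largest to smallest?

118, 37 bp

NheI sites (GCTAGC) start at positions 94, 131.
NheI cuts after the first base of each site, so after positions 94, 131.
Circular molecule, 2 cuts → 2 fragments:
  95–131 → 37 bp
  132–155 then 1–94 → 24 + 94 = 118 bp
Sorted largest to smallest: 118, 37 bp.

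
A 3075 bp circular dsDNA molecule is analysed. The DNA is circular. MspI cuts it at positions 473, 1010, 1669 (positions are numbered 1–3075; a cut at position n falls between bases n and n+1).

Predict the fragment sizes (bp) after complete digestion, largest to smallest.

Circular molecule, 3 cuts → 3 fragments:
  1010 − 473 = 537 bp
  1669 − 1010 = 659 bp
  wrap: 3075 − 1669 + 473 = 1879 bp
Sorted largest to smallest: 1879, 659, 537 bp.

1879, 659, 537 bp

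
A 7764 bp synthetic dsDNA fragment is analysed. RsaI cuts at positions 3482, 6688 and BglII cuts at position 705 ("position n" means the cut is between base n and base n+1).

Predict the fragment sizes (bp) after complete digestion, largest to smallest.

Combined cut positions (sorted): 705, 3482, 6688.
Linear molecule, 3 cuts → 4 fragments:
  705 − 0 = 705 bp
  3482 − 705 = 2777 bp
  6688 − 3482 = 3206 bp
  7764 − 6688 = 1076 bp
Sorted largest to smallest: 3206, 2777, 1076, 705 bp.

3206, 2777, 1076, 705 bp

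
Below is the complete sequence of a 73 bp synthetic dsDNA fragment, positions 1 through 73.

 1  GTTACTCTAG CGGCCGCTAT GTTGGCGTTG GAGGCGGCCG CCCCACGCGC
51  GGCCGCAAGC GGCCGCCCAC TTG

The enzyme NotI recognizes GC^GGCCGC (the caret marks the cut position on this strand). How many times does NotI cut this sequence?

4

GCGGCCGC occurs starting at positions 10, 34, 49, 59.
NotI cuts at 4 sites.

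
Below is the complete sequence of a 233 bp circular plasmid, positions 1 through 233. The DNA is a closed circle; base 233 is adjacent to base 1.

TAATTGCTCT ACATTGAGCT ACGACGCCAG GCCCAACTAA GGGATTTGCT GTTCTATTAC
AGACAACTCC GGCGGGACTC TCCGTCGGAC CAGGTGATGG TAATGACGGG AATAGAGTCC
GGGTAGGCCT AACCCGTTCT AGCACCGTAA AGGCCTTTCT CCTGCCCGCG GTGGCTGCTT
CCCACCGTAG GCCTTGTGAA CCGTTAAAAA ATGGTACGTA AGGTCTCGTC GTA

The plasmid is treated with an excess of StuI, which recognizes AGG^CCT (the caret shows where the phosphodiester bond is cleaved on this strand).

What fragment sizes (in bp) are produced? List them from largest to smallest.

StuI sites (AGGCCT) start at positions 125, 151, 189.
StuI cuts after base 3 of each site, so after positions 127, 153, 191.
Circular molecule, 3 cuts → 3 fragments:
  128–153 → 26 bp
  154–191 → 38 bp
  192–233 then 1–127 → 42 + 127 = 169 bp
Sorted largest to smallest: 169, 38, 26 bp.

169, 38, 26 bp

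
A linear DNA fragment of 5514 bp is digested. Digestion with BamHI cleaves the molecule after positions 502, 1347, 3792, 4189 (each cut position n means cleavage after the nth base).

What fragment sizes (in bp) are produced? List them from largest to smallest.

2445, 1325, 845, 502, 397 bp

Linear molecule, 4 cuts → 5 fragments:
  502 − 0 = 502 bp
  1347 − 502 = 845 bp
  3792 − 1347 = 2445 bp
  4189 − 3792 = 397 bp
  5514 − 4189 = 1325 bp
Sorted largest to smallest: 2445, 1325, 845, 502, 397 bp.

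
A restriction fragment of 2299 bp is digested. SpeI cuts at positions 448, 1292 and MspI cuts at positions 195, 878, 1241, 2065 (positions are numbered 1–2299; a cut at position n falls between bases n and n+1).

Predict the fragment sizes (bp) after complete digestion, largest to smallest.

773, 430, 363, 253, 234, 195, 51 bp

Combined cut positions (sorted): 195, 448, 878, 1241, 1292, 2065.
Linear molecule, 6 cuts → 7 fragments:
  195 − 0 = 195 bp
  448 − 195 = 253 bp
  878 − 448 = 430 bp
  1241 − 878 = 363 bp
  1292 − 1241 = 51 bp
  2065 − 1292 = 773 bp
  2299 − 2065 = 234 bp
Sorted largest to smallest: 773, 430, 363, 253, 234, 195, 51 bp.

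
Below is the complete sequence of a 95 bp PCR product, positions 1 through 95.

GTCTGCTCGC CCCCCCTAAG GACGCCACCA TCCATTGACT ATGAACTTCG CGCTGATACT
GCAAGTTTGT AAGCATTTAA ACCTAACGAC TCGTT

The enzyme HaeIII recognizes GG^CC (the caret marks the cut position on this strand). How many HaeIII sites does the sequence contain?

0

No occurrence of GGCC is present in the sequence.
HaeIII does not cut: 0 sites.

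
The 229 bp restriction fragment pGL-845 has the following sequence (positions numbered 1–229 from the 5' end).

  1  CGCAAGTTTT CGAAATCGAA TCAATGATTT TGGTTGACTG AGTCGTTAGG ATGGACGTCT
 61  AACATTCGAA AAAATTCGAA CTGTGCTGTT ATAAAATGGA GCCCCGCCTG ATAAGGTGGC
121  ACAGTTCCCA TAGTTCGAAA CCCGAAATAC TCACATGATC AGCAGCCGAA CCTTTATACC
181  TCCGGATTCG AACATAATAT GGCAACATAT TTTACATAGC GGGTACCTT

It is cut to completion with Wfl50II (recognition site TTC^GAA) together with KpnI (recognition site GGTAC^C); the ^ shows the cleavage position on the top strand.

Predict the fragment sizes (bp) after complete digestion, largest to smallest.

59, 56, 53, 37, 11, 10, 3 bp

Wfl50II sites (TTCGAA) start at positions 9, 65, 75, 134, 187.
Wfl50II cuts after base 3 of each site, so after positions 11, 67, 77, 136, 189.
The KpnI site (GGTACC) starts at position 222.
KpnI cuts after base 5 of each site (before the last base), so after position 226.
Combined cut positions: 11, 67, 77, 136, 189, 226.
Linear molecule, 6 cuts → 7 fragments:
  1–11 → 11 bp
  12–67 → 56 bp
  68–77 → 10 bp
  78–136 → 59 bp
  137–189 → 53 bp
  190–226 → 37 bp
  227–229 → 3 bp
Sorted largest to smallest: 59, 56, 53, 37, 11, 10, 3 bp.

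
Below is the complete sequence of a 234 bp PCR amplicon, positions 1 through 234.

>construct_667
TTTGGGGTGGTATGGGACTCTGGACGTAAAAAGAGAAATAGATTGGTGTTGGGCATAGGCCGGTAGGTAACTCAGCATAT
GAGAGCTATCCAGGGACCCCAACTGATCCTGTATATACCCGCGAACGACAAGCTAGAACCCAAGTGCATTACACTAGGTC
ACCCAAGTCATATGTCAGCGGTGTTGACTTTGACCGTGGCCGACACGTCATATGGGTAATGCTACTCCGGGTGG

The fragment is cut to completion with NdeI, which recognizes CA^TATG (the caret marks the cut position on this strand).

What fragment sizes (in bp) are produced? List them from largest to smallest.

NdeI sites (CATATG) start at positions 76, 169, 209.
NdeI cuts after base 2 of each site, so after positions 77, 170, 210.
Linear molecule, 3 cuts → 4 fragments:
  1–77 → 77 bp
  78–170 → 93 bp
  171–210 → 40 bp
  211–234 → 24 bp
Sorted largest to smallest: 93, 77, 40, 24 bp.

93, 77, 40, 24 bp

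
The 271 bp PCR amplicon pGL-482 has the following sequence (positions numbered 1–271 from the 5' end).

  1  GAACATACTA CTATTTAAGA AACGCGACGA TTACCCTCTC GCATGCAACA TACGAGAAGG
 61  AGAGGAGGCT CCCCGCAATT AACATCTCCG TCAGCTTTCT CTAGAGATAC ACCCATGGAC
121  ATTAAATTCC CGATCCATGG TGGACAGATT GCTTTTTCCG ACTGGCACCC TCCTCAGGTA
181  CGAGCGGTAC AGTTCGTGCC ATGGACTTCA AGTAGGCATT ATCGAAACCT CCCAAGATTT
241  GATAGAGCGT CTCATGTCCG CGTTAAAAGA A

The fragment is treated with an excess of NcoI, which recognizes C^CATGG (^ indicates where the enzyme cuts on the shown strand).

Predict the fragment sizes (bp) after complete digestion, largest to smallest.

NcoI sites (CCATGG) start at positions 113, 135, 199.
NcoI cuts after the first base of each site, so after positions 113, 135, 199.
Linear molecule, 3 cuts → 4 fragments:
  1–113 → 113 bp
  114–135 → 22 bp
  136–199 → 64 bp
  200–271 → 72 bp
Sorted largest to smallest: 113, 72, 64, 22 bp.

113, 72, 64, 22 bp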